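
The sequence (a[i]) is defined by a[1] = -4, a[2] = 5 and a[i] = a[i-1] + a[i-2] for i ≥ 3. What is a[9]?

a[3] = 5 + (-4) = 1
a[4] = 1 + 5 = 6
a[5] = 6 + 1 = 7
a[6] = 7 + 6 = 13
a[7] = 13 + 7 = 20
a[8] = 20 + 13 = 33
a[9] = 33 + 20 = 53

53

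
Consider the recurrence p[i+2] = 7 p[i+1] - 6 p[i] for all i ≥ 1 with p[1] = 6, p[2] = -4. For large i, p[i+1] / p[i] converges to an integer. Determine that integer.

The characteristic equation is r^2 - 7r + 6 = 0, which factors as (r - 6)(r - 1) = 0.
So the roots are 6 and 1. Since |6| > |1| and the coefficient of 6^i is non-zero, the ratio tends to 6.

6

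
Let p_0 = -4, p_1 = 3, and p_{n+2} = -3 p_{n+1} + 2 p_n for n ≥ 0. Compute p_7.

p_2 = -3·3 + 2·(-4) = -17
p_3 = -3·(-17) + 2·3 = 57
p_4 = -3·57 + 2·(-17) = -205
p_5 = -3·(-205) + 2·57 = 729
p_6 = -3·729 + 2·(-205) = -2597
p_7 = -3·(-2597) + 2·729 = 9249

9249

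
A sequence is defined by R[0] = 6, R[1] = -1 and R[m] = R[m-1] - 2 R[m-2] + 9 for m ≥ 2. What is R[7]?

R[2] = (-1) - 2*6 + 9 = -4
R[3] = (-4) - 2*(-1) + 9 = 7
R[4] = 7 - 2*(-4) + 9 = 24
R[5] = 24 - 2*7 + 9 = 19
R[6] = 19 - 2*24 + 9 = -20
R[7] = (-20) - 2*19 + 9 = -49

-49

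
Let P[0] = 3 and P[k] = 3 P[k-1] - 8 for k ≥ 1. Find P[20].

-3486784397

The fixed point is -8/(1 - 3) = 4, so P[k] - 4 = 3(P[k-1] - 4).
Hence P[k] = -1·3^k + 4.
P[20] = -1·3^{20} + 4 = -1·3486784401 + 4 = -3486784397.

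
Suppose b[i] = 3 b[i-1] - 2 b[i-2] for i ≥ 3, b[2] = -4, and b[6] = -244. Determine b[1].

4

Let b[1] = x.
b[3] = -12 - 2x
b[4] = -28 - 6x
b[5] = -60 - 14x
b[6] = -124 - 30x
So -124 - 30x = -244, giving x = 4.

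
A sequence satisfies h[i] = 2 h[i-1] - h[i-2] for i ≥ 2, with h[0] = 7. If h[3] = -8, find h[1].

Let h[1] = y.
h[2] = -7 + 2y
h[3] = -14 + 3y
So -14 + 3y = -8, giving y = 2.

2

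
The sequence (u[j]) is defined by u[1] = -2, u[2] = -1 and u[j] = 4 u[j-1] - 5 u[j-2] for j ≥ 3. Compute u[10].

u[3] = 4*(-1) - 5*(-2) = 6
u[4] = 4*6 - 5*(-1) = 29
u[5] = 4*29 - 5*6 = 86
u[6] = 4*86 - 5*29 = 199
u[7] = 4*199 - 5*86 = 366
u[8] = 4*366 - 5*199 = 469
u[9] = 4*469 - 5*366 = 46
u[10] = 4*46 - 5*469 = -2161

-2161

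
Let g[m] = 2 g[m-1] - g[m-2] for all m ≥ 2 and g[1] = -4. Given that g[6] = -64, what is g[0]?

8

Let g[0] = y.
g[2] = -8 - y
g[3] = -12 - 2y
g[4] = -16 - 3y
g[5] = -20 - 4y
g[6] = -24 - 5y
So -24 - 5y = -64, giving y = 8.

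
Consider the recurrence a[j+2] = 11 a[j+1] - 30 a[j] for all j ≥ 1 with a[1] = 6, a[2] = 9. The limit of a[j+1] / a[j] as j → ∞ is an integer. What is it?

6

The characteristic equation is r^2 - 11r + 30 = 0, which factors as (r - 6)(r - 5) = 0.
So the roots are 6 and 5. Since |6| > |5| and the coefficient of 6^j is non-zero, the ratio tends to 6.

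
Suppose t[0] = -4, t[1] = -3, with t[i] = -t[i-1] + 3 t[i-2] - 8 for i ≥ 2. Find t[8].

-1097

t[2] = -(-3) + 3*(-4) - 8 = -17
t[3] = -(-17) + 3*(-3) - 8 = 0
t[4] = -0 + 3*(-17) - 8 = -59
t[5] = -(-59) + 3*0 - 8 = 51
t[6] = -51 + 3*(-59) - 8 = -236
t[7] = -(-236) + 3*51 - 8 = 381
t[8] = -381 + 3*(-236) - 8 = -1097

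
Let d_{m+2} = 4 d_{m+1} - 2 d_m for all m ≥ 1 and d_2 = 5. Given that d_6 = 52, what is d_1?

8

Let d_1 = v.
d_3 = 20 - 2v
d_4 = 70 - 8v
d_5 = 240 - 28v
d_6 = 820 - 96v
So 820 - 96v = 52, giving v = 8.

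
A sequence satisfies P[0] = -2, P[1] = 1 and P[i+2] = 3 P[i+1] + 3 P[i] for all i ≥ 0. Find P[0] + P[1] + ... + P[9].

-27946

P[2] = 3(1) + 3(-2) = -3
P[3] = 3(-3) + 3(1) = -6
P[4] = 3(-6) + 3(-3) = -27
P[5] = 3(-27) + 3(-6) = -99
P[6] = 3(-99) + 3(-27) = -378
P[7] = 3(-378) + 3(-99) = -1431
P[8] = 3(-1431) + 3(-378) = -5427
P[9] = 3(-5427) + 3(-1431) = -20574
Sum = (-2) + 1 + (-3) + (-6) + (-27) + (-99) + (-378) + (-1431) + (-5427) + (-20574) = -27946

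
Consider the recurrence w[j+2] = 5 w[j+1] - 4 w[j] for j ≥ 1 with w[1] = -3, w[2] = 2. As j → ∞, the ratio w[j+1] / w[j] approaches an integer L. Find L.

4

The characteristic equation is r^2 - 5r + 4 = 0, which factors as (r - 4)(r - 1) = 0.
So the roots are 4 and 1. Since |4| > |1| and the coefficient of 4^j is non-zero, the ratio tends to 4.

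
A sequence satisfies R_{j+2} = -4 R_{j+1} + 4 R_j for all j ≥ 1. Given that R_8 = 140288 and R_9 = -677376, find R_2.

8

Rearranging, R_{j-2} = (R_j + 4 R_{j-1}) / 4.
R_7 = (-677376 + 4(140288)) / 4 = -116224/4 = -29056
R_6 = (140288 + 4(-29056)) / 4 = 24064/4 = 6016
R_5 = (-29056 + 4(6016)) / 4 = -4992/4 = -1248
R_4 = (6016 + 4(-1248)) / 4 = 1024/4 = 256
R_3 = (-1248 + 4(256)) / 4 = -224/4 = -56
R_2 = (256 + 4(-56)) / 4 = 32/4 = 8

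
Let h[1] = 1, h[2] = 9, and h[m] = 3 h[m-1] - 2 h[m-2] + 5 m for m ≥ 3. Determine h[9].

6841

h[3] = 3*9 - 2*1 + 15 = 40
h[4] = 3*40 - 2*9 + 20 = 122
h[5] = 3*122 - 2*40 + 25 = 311
h[6] = 3*311 - 2*122 + 30 = 719
h[7] = 3*719 - 2*311 + 35 = 1570
h[8] = 3*1570 - 2*719 + 40 = 3312
h[9] = 3*3312 - 2*1570 + 45 = 6841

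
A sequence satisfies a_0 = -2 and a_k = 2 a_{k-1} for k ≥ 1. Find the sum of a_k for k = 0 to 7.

a_1 = 2*(-2) = -4
a_2 = 2*(-4) = -8
a_3 = 2*(-8) = -16
a_4 = 2*(-16) = -32
a_5 = 2*(-32) = -64
a_6 = 2*(-64) = -128
a_7 = 2*(-128) = -256
Sum = (-2) + (-4) + (-8) + (-16) + (-32) + (-64) + (-128) + (-256) = -510

-510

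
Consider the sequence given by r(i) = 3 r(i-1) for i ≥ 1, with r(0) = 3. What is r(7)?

6561

r(1) = 3*3 = 9
r(2) = 3*9 = 27
r(3) = 3*27 = 81
r(4) = 3*81 = 243
r(5) = 3*243 = 729
r(6) = 3*729 = 2187
r(7) = 3*2187 = 6561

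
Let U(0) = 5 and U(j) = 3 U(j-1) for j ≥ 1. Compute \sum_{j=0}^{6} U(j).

5465

U(1) = 3·5 = 15
U(2) = 3·15 = 45
U(3) = 3·45 = 135
U(4) = 3·135 = 405
U(5) = 3·405 = 1215
U(6) = 3·1215 = 3645
Sum = 5 + 15 + 45 + 135 + 405 + 1215 + 3645 = 5465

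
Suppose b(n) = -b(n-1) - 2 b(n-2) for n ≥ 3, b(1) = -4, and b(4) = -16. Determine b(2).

Let b(2) = z.
b(3) = 8 - z
b(4) = -8 - z
So -8 - z = -16, giving z = 8.

8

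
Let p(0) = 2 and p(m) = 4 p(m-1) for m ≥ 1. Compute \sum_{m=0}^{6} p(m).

10922

p(1) = 4(2) = 8
p(2) = 4(8) = 32
p(3) = 4(32) = 128
p(4) = 4(128) = 512
p(5) = 4(512) = 2048
p(6) = 4(2048) = 8192
Sum = 2 + 8 + 32 + 128 + 512 + 2048 + 8192 = 10922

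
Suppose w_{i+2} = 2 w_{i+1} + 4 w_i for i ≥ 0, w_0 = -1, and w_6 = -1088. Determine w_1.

Let w_1 = z.
w_2 = -4 + 2z
w_3 = -8 + 8z
w_4 = -32 + 24z
w_5 = -96 + 80z
w_6 = -320 + 256z
So -320 + 256z = -1088, giving z = -3.

-3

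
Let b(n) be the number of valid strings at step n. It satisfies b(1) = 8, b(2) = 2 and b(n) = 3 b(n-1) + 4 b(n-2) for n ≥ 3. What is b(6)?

2042

b(3) = 3·2 + 4·8 = 38
b(4) = 3·38 + 4·2 = 122
b(5) = 3·122 + 4·38 = 518
b(6) = 3·518 + 4·122 = 2042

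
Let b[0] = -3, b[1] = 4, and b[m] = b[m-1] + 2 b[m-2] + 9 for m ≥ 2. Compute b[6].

207

b[2] = 4 + 2·(-3) + 9 = 7
b[3] = 7 + 2·4 + 9 = 24
b[4] = 24 + 2·7 + 9 = 47
b[5] = 47 + 2·24 + 9 = 104
b[6] = 104 + 2·47 + 9 = 207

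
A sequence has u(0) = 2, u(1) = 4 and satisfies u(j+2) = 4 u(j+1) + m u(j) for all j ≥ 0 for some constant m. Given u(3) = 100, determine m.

3

u(2) = 16 + 2m
u(3) = 64 + 12m
So 64 + 12m = 100, giving m = 3.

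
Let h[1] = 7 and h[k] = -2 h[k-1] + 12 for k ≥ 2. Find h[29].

The fixed point is 12/(1 + 2) = 4, so h[k] - 4 = -2(h[k-1] - 4).
Hence h[k] = 3·(-2)^{k-1} + 4.
h[29] = 3·(-2)^{28} + 4 = 3·268435456 + 4 = 805306372.

805306372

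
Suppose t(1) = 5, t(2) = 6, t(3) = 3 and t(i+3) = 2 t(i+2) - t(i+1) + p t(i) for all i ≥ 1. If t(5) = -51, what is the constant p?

-3

t(4) = 5p
t(5) = -3 + 16p
So -3 + 16p = -51, giving p = -3.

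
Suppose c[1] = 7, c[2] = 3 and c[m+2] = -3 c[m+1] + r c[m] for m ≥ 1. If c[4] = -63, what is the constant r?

5

c[3] = -9 + 7r
c[4] = 27 - 18r
So 27 - 18r = -63, giving r = 5.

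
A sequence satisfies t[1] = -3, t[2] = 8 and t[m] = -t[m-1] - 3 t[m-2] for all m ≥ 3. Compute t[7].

-119

t[3] = -8 - 3*(-3) = 1
t[4] = -1 - 3*8 = -25
t[5] = -(-25) - 3*1 = 22
t[6] = -22 - 3*(-25) = 53
t[7] = -53 - 3*22 = -119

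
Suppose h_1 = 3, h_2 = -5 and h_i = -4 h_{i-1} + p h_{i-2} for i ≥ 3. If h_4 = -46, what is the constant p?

-2

h_3 = 20 + 3p
h_4 = -80 - 17p
So -80 - 17p = -46, giving p = -2.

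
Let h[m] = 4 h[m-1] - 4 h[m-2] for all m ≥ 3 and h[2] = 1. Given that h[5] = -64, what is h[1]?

2

Let h[1] = y.
h[3] = 4 - 4y
h[4] = 12 - 16y
h[5] = 32 - 48y
So 32 - 48y = -64, giving y = 2.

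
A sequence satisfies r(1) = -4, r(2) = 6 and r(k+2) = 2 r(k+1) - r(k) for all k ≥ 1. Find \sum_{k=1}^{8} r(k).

r(3) = 2·6 - (-4) = 16
r(4) = 2·16 - 6 = 26
r(5) = 2·26 - 16 = 36
r(6) = 2·36 - 26 = 46
r(7) = 2·46 - 36 = 56
r(8) = 2·56 - 46 = 66
Sum = (-4) + 6 + 16 + 26 + 36 + 46 + 56 + 66 = 248

248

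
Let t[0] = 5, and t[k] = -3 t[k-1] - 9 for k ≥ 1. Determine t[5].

-1764

t[1] = -3(5) - 9 = -24
t[2] = -3(-24) - 9 = 63
t[3] = -3(63) - 9 = -198
t[4] = -3(-198) - 9 = 585
t[5] = -3(585) - 9 = -1764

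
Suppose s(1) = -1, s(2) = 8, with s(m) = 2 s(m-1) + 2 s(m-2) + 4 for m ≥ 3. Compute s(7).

s(3) = 2·8 + 2·(-1) + 4 = 18
s(4) = 2·18 + 2·8 + 4 = 56
s(5) = 2·56 + 2·18 + 4 = 152
s(6) = 2·152 + 2·56 + 4 = 420
s(7) = 2·420 + 2·152 + 4 = 1148

1148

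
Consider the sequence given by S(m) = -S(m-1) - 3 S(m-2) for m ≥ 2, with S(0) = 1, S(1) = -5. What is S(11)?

-1172

S(2) = -(-5) - 3·1 = 2
S(3) = -2 - 3·(-5) = 13
S(4) = -13 - 3·2 = -19
S(5) = -(-19) - 3·13 = -20
S(6) = -(-20) - 3·(-19) = 77
S(7) = -77 - 3·(-20) = -17
S(8) = -(-17) - 3·77 = -214
S(9) = -(-214) - 3·(-17) = 265
S(10) = -265 - 3·(-214) = 377
S(11) = -377 - 3·265 = -1172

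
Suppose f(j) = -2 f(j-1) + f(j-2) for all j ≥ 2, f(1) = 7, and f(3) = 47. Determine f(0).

Let f(0) = y.
f(2) = -14 + y
f(3) = 35 - 2y
So 35 - 2y = 47, giving y = -6.

-6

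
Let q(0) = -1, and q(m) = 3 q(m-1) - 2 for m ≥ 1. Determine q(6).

-1457

q(1) = 3*(-1) - 2 = -5
q(2) = 3*(-5) - 2 = -17
q(3) = 3*(-17) - 2 = -53
q(4) = 3*(-53) - 2 = -161
q(5) = 3*(-161) - 2 = -485
q(6) = 3*(-485) - 2 = -1457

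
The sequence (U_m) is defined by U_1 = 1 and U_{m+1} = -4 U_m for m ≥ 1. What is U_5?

U_2 = -4·1 = -4
U_3 = -4·(-4) = 16
U_4 = -4·16 = -64
U_5 = -4·(-64) = 256

256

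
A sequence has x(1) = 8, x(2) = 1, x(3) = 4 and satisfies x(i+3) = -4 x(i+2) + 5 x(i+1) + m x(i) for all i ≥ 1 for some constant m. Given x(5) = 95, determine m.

-1

x(4) = -11 + 8m
x(5) = 64 - 31m
So 64 - 31m = 95, giving m = -1.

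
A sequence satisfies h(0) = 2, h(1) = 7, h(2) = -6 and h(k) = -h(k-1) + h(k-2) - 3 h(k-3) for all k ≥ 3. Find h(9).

h(3) = -(-6) + 7 - 3(2) = 7
h(4) = -7 + (-6) - 3(7) = -34
h(5) = -(-34) + 7 - 3(-6) = 59
h(6) = -59 + (-34) - 3(7) = -114
h(7) = -(-114) + 59 - 3(-34) = 275
h(8) = -275 + (-114) - 3(59) = -566
h(9) = -(-566) + 275 - 3(-114) = 1183

1183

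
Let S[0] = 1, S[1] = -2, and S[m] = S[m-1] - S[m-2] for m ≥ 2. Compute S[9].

S[2] = (-2) - 1 = -3
S[3] = (-3) - (-2) = -1
S[4] = (-1) - (-3) = 2
S[5] = 2 - (-1) = 3
S[6] = 3 - 2 = 1
S[7] = 1 - 3 = -2
S[8] = (-2) - 1 = -3
S[9] = (-3) - (-2) = -1

-1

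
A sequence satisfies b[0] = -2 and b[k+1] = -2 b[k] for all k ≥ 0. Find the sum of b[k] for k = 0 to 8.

b[1] = -2(-2) = 4
b[2] = -2(4) = -8
b[3] = -2(-8) = 16
b[4] = -2(16) = -32
b[5] = -2(-32) = 64
b[6] = -2(64) = -128
b[7] = -2(-128) = 256
b[8] = -2(256) = -512
Sum = (-2) + 4 + (-8) + 16 + (-32) + 64 + (-128) + 256 + (-512) = -342

-342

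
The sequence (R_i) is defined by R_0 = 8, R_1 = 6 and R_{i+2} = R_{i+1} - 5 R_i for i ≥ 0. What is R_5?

R_2 = 6 - 5·8 = -34
R_3 = (-34) - 5·6 = -64
R_4 = (-64) - 5·(-34) = 106
R_5 = 106 - 5·(-64) = 426

426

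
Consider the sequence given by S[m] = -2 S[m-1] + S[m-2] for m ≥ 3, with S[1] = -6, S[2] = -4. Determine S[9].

618

S[3] = -2·(-4) + (-6) = 2
S[4] = -2·2 + (-4) = -8
S[5] = -2·(-8) + 2 = 18
S[6] = -2·18 + (-8) = -44
S[7] = -2·(-44) + 18 = 106
S[8] = -2·106 + (-44) = -256
S[9] = -2·(-256) + 106 = 618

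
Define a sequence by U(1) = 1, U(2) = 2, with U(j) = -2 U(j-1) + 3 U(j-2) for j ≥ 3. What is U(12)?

U(3) = -2·2 + 3·1 = -1
U(4) = -2·(-1) + 3·2 = 8
U(5) = -2·8 + 3·(-1) = -19
U(6) = -2·(-19) + 3·8 = 62
U(7) = -2·62 + 3·(-19) = -181
U(8) = -2·(-181) + 3·62 = 548
U(9) = -2·548 + 3·(-181) = -1639
U(10) = -2·(-1639) + 3·548 = 4922
U(11) = -2·4922 + 3·(-1639) = -14761
U(12) = -2·(-14761) + 3·4922 = 44288

44288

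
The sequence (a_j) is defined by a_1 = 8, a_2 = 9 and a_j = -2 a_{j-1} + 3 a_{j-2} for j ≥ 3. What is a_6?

69

a_3 = -2·9 + 3·8 = 6
a_4 = -2·6 + 3·9 = 15
a_5 = -2·15 + 3·6 = -12
a_6 = -2·(-12) + 3·15 = 69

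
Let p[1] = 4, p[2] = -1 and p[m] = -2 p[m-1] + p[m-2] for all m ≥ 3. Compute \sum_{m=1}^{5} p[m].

p[3] = -2*(-1) + 4 = 6
p[4] = -2*6 + (-1) = -13
p[5] = -2*(-13) + 6 = 32
Sum = 4 + (-1) + 6 + (-13) + 32 = 28

28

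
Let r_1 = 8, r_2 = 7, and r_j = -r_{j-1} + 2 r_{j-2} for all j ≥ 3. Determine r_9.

r_3 = -7 + 2*8 = 9
r_4 = -9 + 2*7 = 5
r_5 = -5 + 2*9 = 13
r_6 = -13 + 2*5 = -3
r_7 = -(-3) + 2*13 = 29
r_8 = -29 + 2*(-3) = -35
r_9 = -(-35) + 2*29 = 93

93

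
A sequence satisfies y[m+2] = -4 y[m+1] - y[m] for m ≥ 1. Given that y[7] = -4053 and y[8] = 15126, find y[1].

Rearranging, y[m-2] = -(y[m] + 4 y[m-1]).
y[6] = -(15126 + 4*(-4053)) = 1086
y[5] = -(-4053 + 4*1086) = -291
y[4] = -(1086 + 4*(-291)) = 78
y[3] = -(-291 + 4*78) = -21
y[2] = -(78 + 4*(-21)) = 6
y[1] = -(-21 + 4*6) = -3

-3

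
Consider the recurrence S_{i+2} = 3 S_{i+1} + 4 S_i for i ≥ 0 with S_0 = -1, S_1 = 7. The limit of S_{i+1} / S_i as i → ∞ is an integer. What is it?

4

The characteristic equation is r^2 - 3r - 4 = 0, which factors as (r - 4)(r + 1) = 0.
So the roots are 4 and -1. Since |4| > |-1| and the coefficient of 4^i is non-zero, the ratio tends to 4.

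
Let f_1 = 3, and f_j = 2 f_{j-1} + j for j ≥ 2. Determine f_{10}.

f_2 = 2(3) + 2 = 8
f_3 = 2(8) + 3 = 19
f_4 = 2(19) + 4 = 42
f_5 = 2(42) + 5 = 89
f_6 = 2(89) + 6 = 184
f_7 = 2(184) + 7 = 375
f_8 = 2(375) + 8 = 758
f_9 = 2(758) + 9 = 1525
f_{10} = 2(1525) + 10 = 3060

3060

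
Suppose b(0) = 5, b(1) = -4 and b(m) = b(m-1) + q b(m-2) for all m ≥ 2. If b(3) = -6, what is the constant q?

-2

b(2) = -4 + 5q
b(3) = -4 + q
So -4 + q = -6, giving q = -2.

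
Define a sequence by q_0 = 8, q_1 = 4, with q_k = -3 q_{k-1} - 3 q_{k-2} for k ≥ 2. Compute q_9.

q_2 = -3·4 - 3·8 = -36
q_3 = -3·(-36) - 3·4 = 96
q_4 = -3·96 - 3·(-36) = -180
q_5 = -3·(-180) - 3·96 = 252
q_6 = -3·252 - 3·(-180) = -216
q_7 = -3·(-216) - 3·252 = -108
q_8 = -3·(-108) - 3·(-216) = 972
q_9 = -3·972 - 3·(-108) = -2592

-2592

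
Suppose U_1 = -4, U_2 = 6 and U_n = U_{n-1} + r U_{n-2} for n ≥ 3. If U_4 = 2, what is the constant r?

-2

U_3 = 6 - 4r
U_4 = 6 + 2r
So 6 + 2r = 2, giving r = -2.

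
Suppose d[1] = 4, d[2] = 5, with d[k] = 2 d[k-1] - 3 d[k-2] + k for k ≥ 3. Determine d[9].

d[3] = 2(5) - 3(4) + 3 = 1
d[4] = 2(1) - 3(5) + 4 = -9
d[5] = 2(-9) - 3(1) + 5 = -16
d[6] = 2(-16) - 3(-9) + 6 = 1
d[7] = 2(1) - 3(-16) + 7 = 57
d[8] = 2(57) - 3(1) + 8 = 119
d[9] = 2(119) - 3(57) + 9 = 76

76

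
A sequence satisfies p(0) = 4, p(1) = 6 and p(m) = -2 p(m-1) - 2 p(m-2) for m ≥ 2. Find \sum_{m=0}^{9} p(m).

106

p(2) = -2(6) - 2(4) = -20
p(3) = -2(-20) - 2(6) = 28
p(4) = -2(28) - 2(-20) = -16
p(5) = -2(-16) - 2(28) = -24
p(6) = -2(-24) - 2(-16) = 80
p(7) = -2(80) - 2(-24) = -112
p(8) = -2(-112) - 2(80) = 64
p(9) = -2(64) - 2(-112) = 96
Sum = 4 + 6 + (-20) + 28 + (-16) + (-24) + 80 + (-112) + 64 + 96 = 106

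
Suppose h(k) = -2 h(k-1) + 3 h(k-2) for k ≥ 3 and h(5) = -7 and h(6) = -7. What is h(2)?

Rearranging, h(k-2) = (h(k) + 2 h(k-1)) / 3.
h(4) = (-7 + 2*(-7)) / 3 = -21/3 = -7
h(3) = (-7 + 2*(-7)) / 3 = -21/3 = -7
h(2) = (-7 + 2*(-7)) / 3 = -21/3 = -7

-7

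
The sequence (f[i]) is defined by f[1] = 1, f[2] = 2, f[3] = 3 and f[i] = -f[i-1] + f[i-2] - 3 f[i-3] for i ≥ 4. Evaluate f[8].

-44

f[4] = -3 + 2 - 3(1) = -4
f[5] = -(-4) + 3 - 3(2) = 1
f[6] = -1 + (-4) - 3(3) = -14
f[7] = -(-14) + 1 - 3(-4) = 27
f[8] = -27 + (-14) - 3(1) = -44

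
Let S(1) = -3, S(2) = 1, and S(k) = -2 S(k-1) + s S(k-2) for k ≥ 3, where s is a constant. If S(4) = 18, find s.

S(3) = -2 - 3s
S(4) = 4 + 7s
So 4 + 7s = 18, giving s = 2.

2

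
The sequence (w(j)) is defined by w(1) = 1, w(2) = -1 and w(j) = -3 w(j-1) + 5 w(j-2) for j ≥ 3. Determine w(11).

683243

w(3) = -3*(-1) + 5*1 = 8
w(4) = -3*8 + 5*(-1) = -29
w(5) = -3*(-29) + 5*8 = 127
w(6) = -3*127 + 5*(-29) = -526
w(7) = -3*(-526) + 5*127 = 2213
w(8) = -3*2213 + 5*(-526) = -9269
w(9) = -3*(-9269) + 5*2213 = 38872
w(10) = -3*38872 + 5*(-9269) = -162961
w(11) = -3*(-162961) + 5*38872 = 683243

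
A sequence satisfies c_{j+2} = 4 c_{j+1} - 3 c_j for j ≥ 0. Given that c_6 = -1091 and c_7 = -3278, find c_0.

1

Rearranging, c_{j-2} = (c_j - 4 c_{j-1}) / -3.
c_5 = (-3278 - 4·(-1091)) / -3 = 1086/-3 = -362
c_4 = (-1091 - 4·(-362)) / -3 = 357/-3 = -119
c_3 = (-362 - 4·(-119)) / -3 = 114/-3 = -38
c_2 = (-119 - 4·(-38)) / -3 = 33/-3 = -11
c_1 = (-38 - 4·(-11)) / -3 = 6/-3 = -2
c_0 = (-11 - 4·(-2)) / -3 = -3/-3 = 1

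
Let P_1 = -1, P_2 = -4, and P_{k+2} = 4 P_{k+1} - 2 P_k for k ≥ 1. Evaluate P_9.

P_3 = 4*(-4) - 2*(-1) = -14
P_4 = 4*(-14) - 2*(-4) = -48
P_5 = 4*(-48) - 2*(-14) = -164
P_6 = 4*(-164) - 2*(-48) = -560
P_7 = 4*(-560) - 2*(-164) = -1912
P_8 = 4*(-1912) - 2*(-560) = -6528
P_9 = 4*(-6528) - 2*(-1912) = -22288

-22288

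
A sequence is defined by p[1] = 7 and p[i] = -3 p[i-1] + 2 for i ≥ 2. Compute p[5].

527

p[2] = -3*7 + 2 = -19
p[3] = -3*(-19) + 2 = 59
p[4] = -3*59 + 2 = -175
p[5] = -3*(-175) + 2 = 527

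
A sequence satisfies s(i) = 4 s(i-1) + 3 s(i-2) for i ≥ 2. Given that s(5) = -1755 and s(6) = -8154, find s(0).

Rearranging, s(i-2) = (s(i) - 4 s(i-1)) / 3.
s(4) = (-8154 - 4·(-1755)) / 3 = -1134/3 = -378
s(3) = (-1755 - 4·(-378)) / 3 = -243/3 = -81
s(2) = (-378 - 4·(-81)) / 3 = -54/3 = -18
s(1) = (-81 - 4·(-18)) / 3 = -9/3 = -3
s(0) = (-18 - 4·(-3)) / 3 = -6/3 = -2

-2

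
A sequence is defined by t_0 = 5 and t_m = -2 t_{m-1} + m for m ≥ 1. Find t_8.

t_1 = -2·5 + 1 = -9
t_2 = -2·(-9) + 2 = 20
t_3 = -2·20 + 3 = -37
t_4 = -2·(-37) + 4 = 78
t_5 = -2·78 + 5 = -151
t_6 = -2·(-151) + 6 = 308
t_7 = -2·308 + 7 = -609
t_8 = -2·(-609) + 8 = 1226

1226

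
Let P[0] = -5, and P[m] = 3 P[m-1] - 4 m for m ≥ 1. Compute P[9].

P[1] = 3·(-5) - 4 = -19
P[2] = 3·(-19) - 8 = -65
P[3] = 3·(-65) - 12 = -207
P[4] = 3·(-207) - 16 = -637
P[5] = 3·(-637) - 20 = -1931
P[6] = 3·(-1931) - 24 = -5817
P[7] = 3·(-5817) - 28 = -17479
P[8] = 3·(-17479) - 32 = -52469
P[9] = 3·(-52469) - 36 = -157443

-157443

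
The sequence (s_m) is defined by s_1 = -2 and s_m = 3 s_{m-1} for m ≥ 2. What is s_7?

s_2 = 3·(-2) = -6
s_3 = 3·(-6) = -18
s_4 = 3·(-18) = -54
s_5 = 3·(-54) = -162
s_6 = 3·(-162) = -486
s_7 = 3·(-486) = -1458

-1458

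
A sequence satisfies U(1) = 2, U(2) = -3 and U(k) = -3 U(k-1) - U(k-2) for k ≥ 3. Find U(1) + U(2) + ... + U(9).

1598

U(3) = -3·(-3) - 2 = 7
U(4) = -3·7 - (-3) = -18
U(5) = -3·(-18) - 7 = 47
U(6) = -3·47 - (-18) = -123
U(7) = -3·(-123) - 47 = 322
U(8) = -3·322 - (-123) = -843
U(9) = -3·(-843) - 322 = 2207
Sum = 2 + (-3) + 7 + (-18) + 47 + (-123) + 322 + (-843) + 2207 = 1598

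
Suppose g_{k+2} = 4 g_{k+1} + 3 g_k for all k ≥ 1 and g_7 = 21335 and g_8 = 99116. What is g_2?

8

Rearranging, g_{k-2} = (g_k - 4 g_{k-1}) / 3.
g_6 = (99116 - 4*21335) / 3 = 13776/3 = 4592
g_5 = (21335 - 4*4592) / 3 = 2967/3 = 989
g_4 = (4592 - 4*989) / 3 = 636/3 = 212
g_3 = (989 - 4*212) / 3 = 141/3 = 47
g_2 = (212 - 4*47) / 3 = 24/3 = 8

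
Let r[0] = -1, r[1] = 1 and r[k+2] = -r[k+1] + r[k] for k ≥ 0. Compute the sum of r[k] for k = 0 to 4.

-4

r[2] = -1 + (-1) = -2
r[3] = -(-2) + 1 = 3
r[4] = -3 + (-2) = -5
Sum = (-1) + 1 + (-2) + 3 + (-5) = -4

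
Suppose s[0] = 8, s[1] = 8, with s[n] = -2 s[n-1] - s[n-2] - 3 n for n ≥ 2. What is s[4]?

s[2] = -2·8 - 8 - 6 = -30
s[3] = -2·(-30) - 8 - 9 = 43
s[4] = -2·43 - (-30) - 12 = -68

-68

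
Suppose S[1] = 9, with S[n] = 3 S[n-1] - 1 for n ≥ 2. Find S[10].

S[2] = 3(9) - 1 = 26
S[3] = 3(26) - 1 = 77
S[4] = 3(77) - 1 = 230
S[5] = 3(230) - 1 = 689
S[6] = 3(689) - 1 = 2066
S[7] = 3(2066) - 1 = 6197
S[8] = 3(6197) - 1 = 18590
S[9] = 3(18590) - 1 = 55769
S[10] = 3(55769) - 1 = 167306

167306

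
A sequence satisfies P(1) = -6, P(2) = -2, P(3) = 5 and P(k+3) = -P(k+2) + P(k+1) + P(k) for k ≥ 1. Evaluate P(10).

P(4) = -5 + (-2) + (-6) = -13
P(5) = -(-13) + 5 + (-2) = 16
P(6) = -16 + (-13) + 5 = -24
P(7) = -(-24) + 16 + (-13) = 27
P(8) = -27 + (-24) + 16 = -35
P(9) = -(-35) + 27 + (-24) = 38
P(10) = -38 + (-35) + 27 = -46

-46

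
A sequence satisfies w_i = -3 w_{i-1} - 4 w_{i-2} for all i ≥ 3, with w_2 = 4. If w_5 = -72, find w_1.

Let w_1 = z.
w_3 = -12 - 4z
w_4 = 20 + 12z
w_5 = -12 - 20z
So -12 - 20z = -72, giving z = 3.

3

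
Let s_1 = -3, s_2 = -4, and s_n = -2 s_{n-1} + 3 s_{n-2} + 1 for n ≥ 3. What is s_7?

s_3 = -2*(-4) + 3*(-3) + 1 = 0
s_4 = -2*0 + 3*(-4) + 1 = -11
s_5 = -2*(-11) + 3*0 + 1 = 23
s_6 = -2*23 + 3*(-11) + 1 = -78
s_7 = -2*(-78) + 3*23 + 1 = 226

226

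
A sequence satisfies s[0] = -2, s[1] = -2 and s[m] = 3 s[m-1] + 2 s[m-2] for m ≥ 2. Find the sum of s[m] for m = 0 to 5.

s[2] = 3*(-2) + 2*(-2) = -10
s[3] = 3*(-10) + 2*(-2) = -34
s[4] = 3*(-34) + 2*(-10) = -122
s[5] = 3*(-122) + 2*(-34) = -434
Sum = (-2) + (-2) + (-10) + (-34) + (-122) + (-434) = -604

-604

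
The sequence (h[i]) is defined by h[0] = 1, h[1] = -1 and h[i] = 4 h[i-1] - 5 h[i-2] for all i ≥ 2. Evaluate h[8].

h[2] = 4·(-1) - 5·1 = -9
h[3] = 4·(-9) - 5·(-1) = -31
h[4] = 4·(-31) - 5·(-9) = -79
h[5] = 4·(-79) - 5·(-31) = -161
h[6] = 4·(-161) - 5·(-79) = -249
h[7] = 4·(-249) - 5·(-161) = -191
h[8] = 4·(-191) - 5·(-249) = 481

481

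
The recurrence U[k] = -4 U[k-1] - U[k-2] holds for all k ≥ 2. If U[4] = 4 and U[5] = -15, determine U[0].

Rearranging, U[k-2] = -(U[k] + 4 U[k-1]).
U[3] = -(-15 + 4(4)) = -1
U[2] = -(4 + 4(-1)) = 0
U[1] = -(-1 + 4(0)) = 1
U[0] = -(0 + 4(1)) = -4

-4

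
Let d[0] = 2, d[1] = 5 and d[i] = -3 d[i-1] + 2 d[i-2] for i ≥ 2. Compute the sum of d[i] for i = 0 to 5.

427

d[2] = -3·5 + 2·2 = -11
d[3] = -3·(-11) + 2·5 = 43
d[4] = -3·43 + 2·(-11) = -151
d[5] = -3·(-151) + 2·43 = 539
Sum = 2 + 5 + (-11) + 43 + (-151) + 539 = 427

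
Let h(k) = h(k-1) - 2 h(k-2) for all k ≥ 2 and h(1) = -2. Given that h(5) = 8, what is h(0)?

Let h(0) = y.
h(2) = -2 - 2y
h(3) = 2 - 2y
h(4) = 6 + 2y
h(5) = 2 + 6y
So 2 + 6y = 8, giving y = 1.

1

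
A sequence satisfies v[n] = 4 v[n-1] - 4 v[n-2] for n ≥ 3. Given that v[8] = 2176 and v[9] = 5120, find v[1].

Rearranging, v[n-2] = (v[n] - 4 v[n-1]) / -4.
v[7] = (5120 - 4*2176) / -4 = -3584/-4 = 896
v[6] = (2176 - 4*896) / -4 = -1408/-4 = 352
v[5] = (896 - 4*352) / -4 = -512/-4 = 128
v[4] = (352 - 4*128) / -4 = -160/-4 = 40
v[3] = (128 - 4*40) / -4 = -32/-4 = 8
v[2] = (40 - 4*8) / -4 = 8/-4 = -2
v[1] = (8 - 4*(-2)) / -4 = 16/-4 = -4

-4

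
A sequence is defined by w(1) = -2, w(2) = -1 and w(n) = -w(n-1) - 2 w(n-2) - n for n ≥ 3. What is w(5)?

-5

w(3) = -(-1) - 2(-2) - 3 = 2
w(4) = -2 - 2(-1) - 4 = -4
w(5) = -(-4) - 2(2) - 5 = -5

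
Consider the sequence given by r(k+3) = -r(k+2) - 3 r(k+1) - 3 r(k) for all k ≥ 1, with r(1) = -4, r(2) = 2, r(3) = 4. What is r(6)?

r(4) = -4 - 3*2 - 3*(-4) = 2
r(5) = -2 - 3*4 - 3*2 = -20
r(6) = -(-20) - 3*2 - 3*4 = 2

2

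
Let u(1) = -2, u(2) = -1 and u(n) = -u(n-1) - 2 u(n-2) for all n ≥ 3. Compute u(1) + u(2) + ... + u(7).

6

u(3) = -(-1) - 2·(-2) = 5
u(4) = -5 - 2·(-1) = -3
u(5) = -(-3) - 2·5 = -7
u(6) = -(-7) - 2·(-3) = 13
u(7) = -13 - 2·(-7) = 1
Sum = (-2) + (-1) + 5 + (-3) + (-7) + 13 + 1 = 6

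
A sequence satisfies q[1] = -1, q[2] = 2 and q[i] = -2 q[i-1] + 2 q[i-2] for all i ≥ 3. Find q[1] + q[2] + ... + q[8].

q[3] = -2*2 + 2*(-1) = -6
q[4] = -2*(-6) + 2*2 = 16
q[5] = -2*16 + 2*(-6) = -44
q[6] = -2*(-44) + 2*16 = 120
q[7] = -2*120 + 2*(-44) = -328
q[8] = -2*(-328) + 2*120 = 896
Sum = (-1) + 2 + (-6) + 16 + (-44) + 120 + (-328) + 896 = 655

655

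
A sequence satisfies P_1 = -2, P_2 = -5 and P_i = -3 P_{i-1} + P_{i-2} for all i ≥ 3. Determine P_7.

P_3 = -3·(-5) + (-2) = 13
P_4 = -3·13 + (-5) = -44
P_5 = -3·(-44) + 13 = 145
P_6 = -3·145 + (-44) = -479
P_7 = -3·(-479) + 145 = 1582

1582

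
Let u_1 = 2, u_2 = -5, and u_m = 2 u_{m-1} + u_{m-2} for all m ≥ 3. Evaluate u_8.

u_3 = 2(-5) + 2 = -8
u_4 = 2(-8) + (-5) = -21
u_5 = 2(-21) + (-8) = -50
u_6 = 2(-50) + (-21) = -121
u_7 = 2(-121) + (-50) = -292
u_8 = 2(-292) + (-121) = -705

-705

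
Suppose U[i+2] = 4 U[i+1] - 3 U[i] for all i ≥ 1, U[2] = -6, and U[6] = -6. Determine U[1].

Let U[1] = x.
U[3] = -24 - 3x
U[4] = -78 - 12x
U[5] = -240 - 39x
U[6] = -726 - 120x
So -726 - 120x = -6, giving x = -6.

-6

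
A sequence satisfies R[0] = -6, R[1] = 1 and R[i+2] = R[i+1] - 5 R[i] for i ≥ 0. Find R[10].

-7409

R[2] = 1 - 5·(-6) = 31
R[3] = 31 - 5·1 = 26
R[4] = 26 - 5·31 = -129
R[5] = (-129) - 5·26 = -259
R[6] = (-259) - 5·(-129) = 386
R[7] = 386 - 5·(-259) = 1681
R[8] = 1681 - 5·386 = -249
R[9] = (-249) - 5·1681 = -8654
R[10] = (-8654) - 5·(-249) = -7409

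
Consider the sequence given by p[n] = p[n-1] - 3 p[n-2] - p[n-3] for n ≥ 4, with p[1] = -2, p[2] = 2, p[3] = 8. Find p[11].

p[4] = 8 - 3·2 - (-2) = 4
p[5] = 4 - 3·8 - 2 = -22
p[6] = (-22) - 3·4 - 8 = -42
p[7] = (-42) - 3·(-22) - 4 = 20
p[8] = 20 - 3·(-42) - (-22) = 168
p[9] = 168 - 3·20 - (-42) = 150
p[10] = 150 - 3·168 - 20 = -374
p[11] = (-374) - 3·150 - 168 = -992

-992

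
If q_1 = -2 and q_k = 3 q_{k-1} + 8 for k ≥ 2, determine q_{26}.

The fixed point is 8/(1 - 3) = -4, so q_k + 4 = 3(q_{k-1} + 4).
Hence q_k = 2·3^{k-1} - 4.
q_{26} = 2·3^{25} - 4 = 2·847288609443 - 4 = 1694577218882.

1694577218882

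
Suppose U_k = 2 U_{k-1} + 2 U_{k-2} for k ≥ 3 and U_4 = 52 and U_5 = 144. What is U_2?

6

Rearranging, U_{k-2} = (U_k - 2 U_{k-1}) / 2.
U_3 = (144 - 2(52)) / 2 = 40/2 = 20
U_2 = (52 - 2(20)) / 2 = 12/2 = 6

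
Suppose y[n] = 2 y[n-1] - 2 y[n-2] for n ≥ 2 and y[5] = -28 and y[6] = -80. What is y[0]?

-3

Rearranging, y[n-2] = (y[n] - 2 y[n-1]) / -2.
y[4] = (-80 - 2·(-28)) / -2 = -24/-2 = 12
y[3] = (-28 - 2·12) / -2 = -52/-2 = 26
y[2] = (12 - 2·26) / -2 = -40/-2 = 20
y[1] = (26 - 2·20) / -2 = -14/-2 = 7
y[0] = (20 - 2·7) / -2 = 6/-2 = -3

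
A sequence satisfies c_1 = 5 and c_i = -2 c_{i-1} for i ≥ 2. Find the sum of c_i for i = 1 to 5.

c_2 = -2·5 = -10
c_3 = -2·(-10) = 20
c_4 = -2·20 = -40
c_5 = -2·(-40) = 80
Sum = 5 + (-10) + 20 + (-40) + 80 = 55

55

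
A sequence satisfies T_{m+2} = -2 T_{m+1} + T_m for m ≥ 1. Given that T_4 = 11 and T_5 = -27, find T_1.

-3

Rearranging, T_{m-2} = T_m + 2 T_{m-1}.
T_3 = -27 + 2·11 = -5
T_2 = 11 + 2·(-5) = 1
T_1 = -5 + 2·1 = -3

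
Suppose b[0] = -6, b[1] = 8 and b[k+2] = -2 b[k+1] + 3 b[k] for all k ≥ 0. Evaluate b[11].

620012

b[2] = -2(8) + 3(-6) = -34
b[3] = -2(-34) + 3(8) = 92
b[4] = -2(92) + 3(-34) = -286
b[5] = -2(-286) + 3(92) = 848
b[6] = -2(848) + 3(-286) = -2554
b[7] = -2(-2554) + 3(848) = 7652
b[8] = -2(7652) + 3(-2554) = -22966
b[9] = -2(-22966) + 3(7652) = 68888
b[10] = -2(68888) + 3(-22966) = -206674
b[11] = -2(-206674) + 3(68888) = 620012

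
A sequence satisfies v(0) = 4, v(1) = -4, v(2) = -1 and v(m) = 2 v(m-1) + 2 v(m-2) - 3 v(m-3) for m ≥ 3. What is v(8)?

v(3) = 2(-1) + 2(-4) - 3(4) = -22
v(4) = 2(-22) + 2(-1) - 3(-4) = -34
v(5) = 2(-34) + 2(-22) - 3(-1) = -109
v(6) = 2(-109) + 2(-34) - 3(-22) = -220
v(7) = 2(-220) + 2(-109) - 3(-34) = -556
v(8) = 2(-556) + 2(-220) - 3(-109) = -1225

-1225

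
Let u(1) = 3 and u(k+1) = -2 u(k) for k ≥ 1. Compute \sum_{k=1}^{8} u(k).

u(2) = -2(3) = -6
u(3) = -2(-6) = 12
u(4) = -2(12) = -24
u(5) = -2(-24) = 48
u(6) = -2(48) = -96
u(7) = -2(-96) = 192
u(8) = -2(192) = -384
Sum = 3 + (-6) + 12 + (-24) + 48 + (-96) + 192 + (-384) = -255

-255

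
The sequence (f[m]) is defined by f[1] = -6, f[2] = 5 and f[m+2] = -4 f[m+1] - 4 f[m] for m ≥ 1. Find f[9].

f[3] = -4·5 - 4·(-6) = 4
f[4] = -4·4 - 4·5 = -36
f[5] = -4·(-36) - 4·4 = 128
f[6] = -4·128 - 4·(-36) = -368
f[7] = -4·(-368) - 4·128 = 960
f[8] = -4·960 - 4·(-368) = -2368
f[9] = -4·(-2368) - 4·960 = 5632

5632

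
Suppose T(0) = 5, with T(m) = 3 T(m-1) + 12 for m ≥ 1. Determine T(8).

72165

T(1) = 3·5 + 12 = 27
T(2) = 3·27 + 12 = 93
T(3) = 3·93 + 12 = 291
T(4) = 3·291 + 12 = 885
T(5) = 3·885 + 12 = 2667
T(6) = 3·2667 + 12 = 8013
T(7) = 3·8013 + 12 = 24051
T(8) = 3·24051 + 12 = 72165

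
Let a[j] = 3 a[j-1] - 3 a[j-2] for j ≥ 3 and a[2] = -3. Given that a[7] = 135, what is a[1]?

-5

Let a[1] = y.
a[3] = -9 - 3y
a[4] = -18 - 9y
a[5] = -27 - 18y
a[6] = -27 - 27y
a[7] = -27y
So -27y = 135, giving y = -5.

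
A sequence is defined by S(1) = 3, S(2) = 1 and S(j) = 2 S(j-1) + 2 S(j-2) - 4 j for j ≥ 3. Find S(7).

-596

S(3) = 2*1 + 2*3 - 12 = -4
S(4) = 2*(-4) + 2*1 - 16 = -22
S(5) = 2*(-22) + 2*(-4) - 20 = -72
S(6) = 2*(-72) + 2*(-22) - 24 = -212
S(7) = 2*(-212) + 2*(-72) - 28 = -596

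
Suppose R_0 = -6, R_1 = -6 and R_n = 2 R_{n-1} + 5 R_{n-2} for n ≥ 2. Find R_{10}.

-715722

R_2 = 2*(-6) + 5*(-6) = -42
R_3 = 2*(-42) + 5*(-6) = -114
R_4 = 2*(-114) + 5*(-42) = -438
R_5 = 2*(-438) + 5*(-114) = -1446
R_6 = 2*(-1446) + 5*(-438) = -5082
R_7 = 2*(-5082) + 5*(-1446) = -17394
R_8 = 2*(-17394) + 5*(-5082) = -60198
R_9 = 2*(-60198) + 5*(-17394) = -207366
R_{10} = 2*(-207366) + 5*(-60198) = -715722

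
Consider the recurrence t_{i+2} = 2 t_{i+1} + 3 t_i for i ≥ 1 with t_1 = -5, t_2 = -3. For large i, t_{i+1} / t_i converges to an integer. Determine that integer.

The characteristic equation is r^2 - 2r - 3 = 0, which factors as (r - 3)(r + 1) = 0.
So the roots are 3 and -1. Since |3| > |-1| and the coefficient of 3^i is non-zero, the ratio tends to 3.

3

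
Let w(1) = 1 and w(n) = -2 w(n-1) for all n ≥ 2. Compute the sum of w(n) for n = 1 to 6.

-21

w(2) = -2·1 = -2
w(3) = -2·(-2) = 4
w(4) = -2·4 = -8
w(5) = -2·(-8) = 16
w(6) = -2·16 = -32
Sum = 1 + (-2) + 4 + (-8) + 16 + (-32) = -21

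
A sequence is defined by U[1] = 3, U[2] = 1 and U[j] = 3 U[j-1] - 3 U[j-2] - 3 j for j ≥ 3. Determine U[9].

-117

U[3] = 3*1 - 3*3 - 9 = -15
U[4] = 3*(-15) - 3*1 - 12 = -60
U[5] = 3*(-60) - 3*(-15) - 15 = -150
U[6] = 3*(-150) - 3*(-60) - 18 = -288
U[7] = 3*(-288) - 3*(-150) - 21 = -435
U[8] = 3*(-435) - 3*(-288) - 24 = -465
U[9] = 3*(-465) - 3*(-435) - 27 = -117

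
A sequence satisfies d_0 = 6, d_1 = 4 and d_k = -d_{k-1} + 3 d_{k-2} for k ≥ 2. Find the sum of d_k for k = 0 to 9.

d_2 = -4 + 3(6) = 14
d_3 = -14 + 3(4) = -2
d_4 = -(-2) + 3(14) = 44
d_5 = -44 + 3(-2) = -50
d_6 = -(-50) + 3(44) = 182
d_7 = -182 + 3(-50) = -332
d_8 = -(-332) + 3(182) = 878
d_9 = -878 + 3(-332) = -1874
Sum = 6 + 4 + 14 + (-2) + 44 + (-50) + 182 + (-332) + 878 + (-1874) = -1130

-1130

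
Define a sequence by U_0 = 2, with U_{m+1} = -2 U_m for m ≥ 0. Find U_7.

-256

U_1 = -2*2 = -4
U_2 = -2*(-4) = 8
U_3 = -2*8 = -16
U_4 = -2*(-16) = 32
U_5 = -2*32 = -64
U_6 = -2*(-64) = 128
U_7 = -2*128 = -256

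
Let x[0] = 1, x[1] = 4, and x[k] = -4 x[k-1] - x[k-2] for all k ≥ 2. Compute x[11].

x[2] = -4(4) - 1 = -17
x[3] = -4(-17) - 4 = 64
x[4] = -4(64) - (-17) = -239
x[5] = -4(-239) - 64 = 892
x[6] = -4(892) - (-239) = -3329
x[7] = -4(-3329) - 892 = 12424
x[8] = -4(12424) - (-3329) = -46367
x[9] = -4(-46367) - 12424 = 173044
x[10] = -4(173044) - (-46367) = -645809
x[11] = -4(-645809) - 173044 = 2410192

2410192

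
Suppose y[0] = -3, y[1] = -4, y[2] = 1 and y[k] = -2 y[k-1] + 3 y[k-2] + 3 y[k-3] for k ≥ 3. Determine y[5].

-140

y[3] = -2·1 + 3·(-4) + 3·(-3) = -23
y[4] = -2·(-23) + 3·1 + 3·(-4) = 37
y[5] = -2·37 + 3·(-23) + 3·1 = -140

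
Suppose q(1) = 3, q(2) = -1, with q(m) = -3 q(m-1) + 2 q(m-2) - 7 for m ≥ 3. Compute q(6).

-163

q(3) = -3·(-1) + 2·3 - 7 = 2
q(4) = -3·2 + 2·(-1) - 7 = -15
q(5) = -3·(-15) + 2·2 - 7 = 42
q(6) = -3·42 + 2·(-15) - 7 = -163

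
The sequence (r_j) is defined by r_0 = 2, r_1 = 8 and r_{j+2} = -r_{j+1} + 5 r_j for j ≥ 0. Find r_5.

r_2 = -8 + 5*2 = 2
r_3 = -2 + 5*8 = 38
r_4 = -38 + 5*2 = -28
r_5 = -(-28) + 5*38 = 218

218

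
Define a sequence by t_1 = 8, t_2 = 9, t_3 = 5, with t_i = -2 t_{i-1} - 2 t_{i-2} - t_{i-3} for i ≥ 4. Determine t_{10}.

t_4 = -2*5 - 2*9 - 8 = -36
t_5 = -2*(-36) - 2*5 - 9 = 53
t_6 = -2*53 - 2*(-36) - 5 = -39
t_7 = -2*(-39) - 2*53 - (-36) = 8
t_8 = -2*8 - 2*(-39) - 53 = 9
t_9 = -2*9 - 2*8 - (-39) = 5
t_{10} = -2*5 - 2*9 - 8 = -36

-36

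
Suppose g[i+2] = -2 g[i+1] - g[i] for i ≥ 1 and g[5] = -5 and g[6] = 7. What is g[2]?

-1

Rearranging, g[i-2] = -(g[i] + 2 g[i-1]).
g[4] = -(7 + 2*(-5)) = 3
g[3] = -(-5 + 2*3) = -1
g[2] = -(3 + 2*(-1)) = -1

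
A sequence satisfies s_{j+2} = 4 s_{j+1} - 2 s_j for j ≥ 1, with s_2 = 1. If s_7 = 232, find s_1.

1

Let s_1 = w.
s_3 = 4 - 2w
s_4 = 14 - 8w
s_5 = 48 - 28w
s_6 = 164 - 96w
s_7 = 560 - 328w
So 560 - 328w = 232, giving w = 1.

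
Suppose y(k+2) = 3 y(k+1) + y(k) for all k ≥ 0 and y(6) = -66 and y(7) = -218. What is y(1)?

-2

Rearranging, y(k-2) = y(k) - 3 y(k-1).
y(5) = -218 - 3*(-66) = -20
y(4) = -66 - 3*(-20) = -6
y(3) = -20 - 3*(-6) = -2
y(2) = -6 - 3*(-2) = 0
y(1) = -2 - 3*0 = -2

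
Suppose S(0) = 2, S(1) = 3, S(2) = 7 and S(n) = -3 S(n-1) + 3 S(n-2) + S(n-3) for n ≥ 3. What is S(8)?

S(3) = -3(7) + 3(3) + 2 = -10
S(4) = -3(-10) + 3(7) + 3 = 54
S(5) = -3(54) + 3(-10) + 7 = -185
S(6) = -3(-185) + 3(54) + (-10) = 707
S(7) = -3(707) + 3(-185) + 54 = -2622
S(8) = -3(-2622) + 3(707) + (-185) = 9802

9802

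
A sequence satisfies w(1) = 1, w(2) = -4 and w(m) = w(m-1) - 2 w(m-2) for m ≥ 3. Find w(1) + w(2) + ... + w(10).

w(3) = (-4) - 2*1 = -6
w(4) = (-6) - 2*(-4) = 2
w(5) = 2 - 2*(-6) = 14
w(6) = 14 - 2*2 = 10
w(7) = 10 - 2*14 = -18
w(8) = (-18) - 2*10 = -38
w(9) = (-38) - 2*(-18) = -2
w(10) = (-2) - 2*(-38) = 74
Sum = 1 + (-4) + (-6) + 2 + 14 + 10 + (-18) + (-38) + (-2) + 74 = 33

33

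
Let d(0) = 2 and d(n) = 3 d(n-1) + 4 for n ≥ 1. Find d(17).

The fixed point is 4/(1 - 3) = -2, so d(n) + 2 = 3(d(n-1) + 2).
Hence d(n) = 4·3^n - 2.
d(17) = 4·3^{17} - 2 = 4·129140163 - 2 = 516560650.

516560650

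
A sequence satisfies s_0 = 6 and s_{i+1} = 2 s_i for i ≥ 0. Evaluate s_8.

1536

s_1 = 2*6 = 12
s_2 = 2*12 = 24
s_3 = 2*24 = 48
s_4 = 2*48 = 96
s_5 = 2*96 = 192
s_6 = 2*192 = 384
s_7 = 2*384 = 768
s_8 = 2*768 = 1536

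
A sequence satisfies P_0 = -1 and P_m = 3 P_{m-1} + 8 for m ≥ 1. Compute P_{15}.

The fixed point is 8/(1 - 3) = -4, so P_m + 4 = 3(P_{m-1} + 4).
Hence P_m = 3·3^m - 4.
P_{15} = 3·3^{15} - 4 = 3·14348907 - 4 = 43046717.

43046717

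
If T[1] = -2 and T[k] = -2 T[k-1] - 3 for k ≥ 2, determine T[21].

The fixed point is -3/(1 + 2) = -1, so T[k] + 1 = -2(T[k-1] + 1).
Hence T[k] = -1·(-2)^{k-1} - 1.
T[21] = -1·(-2)^{20} - 1 = -1·1048576 - 1 = -1048577.

-1048577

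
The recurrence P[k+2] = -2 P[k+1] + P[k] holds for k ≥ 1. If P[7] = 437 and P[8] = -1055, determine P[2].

Rearranging, P[k-2] = P[k] + 2 P[k-1].
P[6] = -1055 + 2·437 = -181
P[5] = 437 + 2·(-181) = 75
P[4] = -181 + 2·75 = -31
P[3] = 75 + 2·(-31) = 13
P[2] = -31 + 2·13 = -5

-5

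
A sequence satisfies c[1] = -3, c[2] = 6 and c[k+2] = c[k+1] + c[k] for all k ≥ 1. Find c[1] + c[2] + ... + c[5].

c[3] = 6 + (-3) = 3
c[4] = 3 + 6 = 9
c[5] = 9 + 3 = 12
Sum = (-3) + 6 + 3 + 9 + 12 = 27

27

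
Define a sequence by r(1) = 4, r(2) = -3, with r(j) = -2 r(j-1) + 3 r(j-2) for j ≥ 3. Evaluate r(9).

11484

r(3) = -2·(-3) + 3·4 = 18
r(4) = -2·18 + 3·(-3) = -45
r(5) = -2·(-45) + 3·18 = 144
r(6) = -2·144 + 3·(-45) = -423
r(7) = -2·(-423) + 3·144 = 1278
r(8) = -2·1278 + 3·(-423) = -3825
r(9) = -2·(-3825) + 3·1278 = 11484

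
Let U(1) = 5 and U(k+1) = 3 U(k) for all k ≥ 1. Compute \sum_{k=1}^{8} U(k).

16400

U(2) = 3(5) = 15
U(3) = 3(15) = 45
U(4) = 3(45) = 135
U(5) = 3(135) = 405
U(6) = 3(405) = 1215
U(7) = 3(1215) = 3645
U(8) = 3(3645) = 10935
Sum = 5 + 15 + 45 + 135 + 405 + 1215 + 3645 + 10935 = 16400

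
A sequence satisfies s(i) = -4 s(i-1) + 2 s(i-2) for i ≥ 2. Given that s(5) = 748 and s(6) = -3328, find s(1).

Rearranging, s(i-2) = (s(i) + 4 s(i-1)) / 2.
s(4) = (-3328 + 4·748) / 2 = -336/2 = -168
s(3) = (748 + 4·(-168)) / 2 = 76/2 = 38
s(2) = (-168 + 4·38) / 2 = -16/2 = -8
s(1) = (38 + 4·(-8)) / 2 = 6/2 = 3

3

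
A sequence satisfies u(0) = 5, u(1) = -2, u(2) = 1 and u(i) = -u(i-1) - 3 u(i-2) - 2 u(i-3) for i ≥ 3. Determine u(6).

-15

u(3) = -1 - 3*(-2) - 2*5 = -5
u(4) = -(-5) - 3*1 - 2*(-2) = 6
u(5) = -6 - 3*(-5) - 2*1 = 7
u(6) = -7 - 3*6 - 2*(-5) = -15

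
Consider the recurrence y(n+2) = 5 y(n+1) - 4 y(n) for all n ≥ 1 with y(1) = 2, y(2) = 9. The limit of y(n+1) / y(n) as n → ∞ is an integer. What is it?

4

The characteristic equation is r^2 - 5r + 4 = 0, which factors as (r - 4)(r - 1) = 0.
So the roots are 4 and 1. Since |4| > |1| and the coefficient of 4^n is non-zero, the ratio tends to 4.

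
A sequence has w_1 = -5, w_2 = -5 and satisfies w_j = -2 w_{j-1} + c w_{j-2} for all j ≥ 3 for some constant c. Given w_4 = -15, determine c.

1

w_3 = 10 - 5c
w_4 = -20 + 5c
So -20 + 5c = -15, giving c = 1.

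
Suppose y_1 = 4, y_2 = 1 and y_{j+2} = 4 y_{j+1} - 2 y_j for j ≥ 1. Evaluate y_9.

-8768

y_3 = 4·1 - 2·4 = -4
y_4 = 4·(-4) - 2·1 = -18
y_5 = 4·(-18) - 2·(-4) = -64
y_6 = 4·(-64) - 2·(-18) = -220
y_7 = 4·(-220) - 2·(-64) = -752
y_8 = 4·(-752) - 2·(-220) = -2568
y_9 = 4·(-2568) - 2·(-752) = -8768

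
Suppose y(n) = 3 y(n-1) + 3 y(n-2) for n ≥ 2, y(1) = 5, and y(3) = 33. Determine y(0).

Let y(0) = w.
y(2) = 15 + 3w
y(3) = 60 + 9w
So 60 + 9w = 33, giving w = -3.

-3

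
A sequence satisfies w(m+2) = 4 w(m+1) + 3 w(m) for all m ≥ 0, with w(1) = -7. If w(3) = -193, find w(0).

-5

Let w(0) = x.
w(2) = -28 + 3x
w(3) = -133 + 12x
So -133 + 12x = -193, giving x = -5.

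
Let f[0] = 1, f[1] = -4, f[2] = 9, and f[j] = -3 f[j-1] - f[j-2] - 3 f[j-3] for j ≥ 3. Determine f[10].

59049

f[3] = -3(9) - (-4) - 3(1) = -26
f[4] = -3(-26) - 9 - 3(-4) = 81
f[5] = -3(81) - (-26) - 3(9) = -244
f[6] = -3(-244) - 81 - 3(-26) = 729
f[7] = -3(729) - (-244) - 3(81) = -2186
f[8] = -3(-2186) - 729 - 3(-244) = 6561
f[9] = -3(6561) - (-2186) - 3(729) = -19684
f[10] = -3(-19684) - 6561 - 3(-2186) = 59049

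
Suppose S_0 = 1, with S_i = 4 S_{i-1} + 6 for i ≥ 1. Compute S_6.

12286

S_1 = 4*1 + 6 = 10
S_2 = 4*10 + 6 = 46
S_3 = 4*46 + 6 = 190
S_4 = 4*190 + 6 = 766
S_5 = 4*766 + 6 = 3070
S_6 = 4*3070 + 6 = 12286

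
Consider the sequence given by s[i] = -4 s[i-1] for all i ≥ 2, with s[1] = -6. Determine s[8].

98304

s[2] = -4(-6) = 24
s[3] = -4(24) = -96
s[4] = -4(-96) = 384
s[5] = -4(384) = -1536
s[6] = -4(-1536) = 6144
s[7] = -4(6144) = -24576
s[8] = -4(-24576) = 98304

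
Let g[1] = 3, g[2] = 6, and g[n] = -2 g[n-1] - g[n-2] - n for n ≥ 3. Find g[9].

g[3] = -2·6 - 3 - 3 = -18
g[4] = -2·(-18) - 6 - 4 = 26
g[5] = -2·26 - (-18) - 5 = -39
g[6] = -2·(-39) - 26 - 6 = 46
g[7] = -2·46 - (-39) - 7 = -60
g[8] = -2·(-60) - 46 - 8 = 66
g[9] = -2·66 - (-60) - 9 = -81

-81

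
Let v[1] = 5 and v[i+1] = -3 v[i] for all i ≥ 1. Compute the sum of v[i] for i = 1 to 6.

-910

v[2] = -3*5 = -15
v[3] = -3*(-15) = 45
v[4] = -3*45 = -135
v[5] = -3*(-135) = 405
v[6] = -3*405 = -1215
Sum = 5 + (-15) + 45 + (-135) + 405 + (-1215) = -910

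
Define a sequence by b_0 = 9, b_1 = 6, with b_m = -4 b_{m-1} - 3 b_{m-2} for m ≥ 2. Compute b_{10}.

-442851

b_2 = -4·6 - 3·9 = -51
b_3 = -4·(-51) - 3·6 = 186
b_4 = -4·186 - 3·(-51) = -591
b_5 = -4·(-591) - 3·186 = 1806
b_6 = -4·1806 - 3·(-591) = -5451
b_7 = -4·(-5451) - 3·1806 = 16386
b_8 = -4·16386 - 3·(-5451) = -49191
b_9 = -4·(-49191) - 3·16386 = 147606
b_{10} = -4·147606 - 3·(-49191) = -442851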